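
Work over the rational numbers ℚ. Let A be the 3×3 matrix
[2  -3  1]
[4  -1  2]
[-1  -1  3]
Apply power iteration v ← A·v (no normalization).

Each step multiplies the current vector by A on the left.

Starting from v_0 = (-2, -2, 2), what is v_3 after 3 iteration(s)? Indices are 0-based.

v_0 = (-2, -2, 2).
v_1 = A·v_0 = (4, -2, 10).
v_2 = A·v_1 = (24, 38, 28).
v_3 = A·v_2 = (-38, 114, 22).

v_3 = (-38, 114, 22)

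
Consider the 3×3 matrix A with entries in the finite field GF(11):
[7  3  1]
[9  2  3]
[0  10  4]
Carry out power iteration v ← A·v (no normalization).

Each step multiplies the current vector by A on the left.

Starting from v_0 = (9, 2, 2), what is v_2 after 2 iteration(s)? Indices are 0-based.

v_0 = (9, 2, 2).
v_1 = A·v_0 = (5, 3, 6).
v_2 = A·v_1 = (6, 3, 10).

v_2 = (6, 3, 10)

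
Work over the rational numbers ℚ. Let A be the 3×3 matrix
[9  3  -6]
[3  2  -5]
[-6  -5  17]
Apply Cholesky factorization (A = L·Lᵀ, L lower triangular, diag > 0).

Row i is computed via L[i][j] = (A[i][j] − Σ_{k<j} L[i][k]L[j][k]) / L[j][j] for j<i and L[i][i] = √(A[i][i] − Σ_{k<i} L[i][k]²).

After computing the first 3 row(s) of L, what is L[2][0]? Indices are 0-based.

L[2][0] = -2

Step 1: L[0][0] = √(9) = 3.
  L[1][0] = (3) / L[0][0] = 1.
Step 2: L[1][1] = √(1) = 1.
  L[2][0] = (-6) / L[0][0] = -2.
  L[2][1] = (-3) / L[1][1] = -3.
Step 3: L[2][2] = √(4) = 2.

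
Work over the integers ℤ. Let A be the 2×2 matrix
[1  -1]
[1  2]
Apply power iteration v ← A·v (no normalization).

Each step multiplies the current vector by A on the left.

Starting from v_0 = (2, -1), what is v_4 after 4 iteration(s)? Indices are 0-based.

v_4 = (-9, 18)

v_0 = (2, -1).
v_1 = A·v_0 = (3, 0).
v_2 = A·v_1 = (3, 3).
v_3 = A·v_2 = (0, 9).
v_4 = A·v_3 = (-9, 18).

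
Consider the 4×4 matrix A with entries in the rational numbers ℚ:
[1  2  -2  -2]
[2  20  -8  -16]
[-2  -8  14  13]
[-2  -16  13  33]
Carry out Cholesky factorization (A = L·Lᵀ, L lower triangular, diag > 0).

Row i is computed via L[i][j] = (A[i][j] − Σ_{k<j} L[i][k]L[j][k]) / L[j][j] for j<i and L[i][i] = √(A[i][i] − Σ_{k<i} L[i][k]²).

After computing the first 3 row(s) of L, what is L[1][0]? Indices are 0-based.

Step 1: L[0][0] = √(1) = 1.
  L[1][0] = (2) / L[0][0] = 2.
Step 2: L[1][1] = √(16) = 4.
  L[2][0] = (-2) / L[0][0] = -2.
  L[2][1] = (-4) / L[1][1] = -1.
Step 3: L[2][2] = √(9) = 3.

L[1][0] = 2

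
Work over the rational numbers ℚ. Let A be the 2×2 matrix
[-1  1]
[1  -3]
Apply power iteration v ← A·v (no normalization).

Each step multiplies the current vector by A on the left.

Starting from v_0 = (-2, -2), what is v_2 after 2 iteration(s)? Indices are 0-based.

v_0 = (-2, -2).
v_1 = A·v_0 = (0, 4).
v_2 = A·v_1 = (4, -12).

v_2 = (4, -12)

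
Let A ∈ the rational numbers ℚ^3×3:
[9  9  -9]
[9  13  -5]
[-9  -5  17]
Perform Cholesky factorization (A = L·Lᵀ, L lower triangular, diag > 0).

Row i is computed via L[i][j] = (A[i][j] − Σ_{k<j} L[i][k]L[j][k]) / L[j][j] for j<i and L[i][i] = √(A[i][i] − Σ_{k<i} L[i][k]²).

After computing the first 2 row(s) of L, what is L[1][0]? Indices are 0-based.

L[1][0] = 3

Step 1: L[0][0] = √(9) = 3.
  L[1][0] = (9) / L[0][0] = 3.
Step 2: L[1][1] = √(4) = 2.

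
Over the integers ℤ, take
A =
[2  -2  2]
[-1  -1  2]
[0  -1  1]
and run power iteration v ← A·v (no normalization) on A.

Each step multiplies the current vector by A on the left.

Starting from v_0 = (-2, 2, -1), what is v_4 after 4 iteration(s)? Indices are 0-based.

v_4 = (-158, 30, -21)

v_0 = (-2, 2, -1).
v_1 = A·v_0 = (-10, -2, -3).
v_2 = A·v_1 = (-22, 6, -1).
v_3 = A·v_2 = (-58, 14, -7).
v_4 = A·v_3 = (-158, 30, -21).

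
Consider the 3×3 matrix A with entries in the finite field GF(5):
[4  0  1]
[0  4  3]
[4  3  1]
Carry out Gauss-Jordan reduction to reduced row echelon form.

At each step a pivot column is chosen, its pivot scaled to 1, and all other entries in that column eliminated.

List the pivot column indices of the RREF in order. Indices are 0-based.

pivot(0,0)=4: scale R0 → (1, 0, 4)
  clear (2,0): R2 −= (4)R0 → (0, 3, 0)
pivot(1,1)=4: scale R1 → (0, 1, 2)
  clear (2,1): R2 −= (3)R1 → (0, 0, 4)
pivot(2,2)=4: scale R2 → (0, 0, 1)
  clear (0,2): R0 −= (4)R2 → (1, 0, 0)
  clear (1,2): R1 −= (2)R2 → (0, 1, 0)

pivot columns: 0, 1, 2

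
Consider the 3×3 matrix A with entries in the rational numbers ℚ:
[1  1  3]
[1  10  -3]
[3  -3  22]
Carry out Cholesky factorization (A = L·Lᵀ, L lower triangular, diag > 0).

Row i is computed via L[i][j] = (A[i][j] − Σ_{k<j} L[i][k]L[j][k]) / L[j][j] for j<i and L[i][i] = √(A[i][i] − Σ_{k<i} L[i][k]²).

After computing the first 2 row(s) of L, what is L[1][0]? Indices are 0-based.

L[1][0] = 1

Step 1: L[0][0] = √(1) = 1.
  L[1][0] = (1) / L[0][0] = 1.
Step 2: L[1][1] = √(9) = 3.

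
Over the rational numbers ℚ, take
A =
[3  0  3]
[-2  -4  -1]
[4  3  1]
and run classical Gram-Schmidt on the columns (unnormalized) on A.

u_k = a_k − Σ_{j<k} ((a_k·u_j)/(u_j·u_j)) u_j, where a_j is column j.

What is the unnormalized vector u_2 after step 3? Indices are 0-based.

Step 1: u_0 = a_0 = (3, -2, 4).
Step 2: u_1 = a_1 − (20/29)·u_0 = (-60/29, -76/29, 7/29).
Step 3: u_2 = a_2 − (15/29)·u_0 − (-97/325)·u_1 = (54/65, -243/325, -324/325).

u_2 = (54/65, -243/325, -324/325)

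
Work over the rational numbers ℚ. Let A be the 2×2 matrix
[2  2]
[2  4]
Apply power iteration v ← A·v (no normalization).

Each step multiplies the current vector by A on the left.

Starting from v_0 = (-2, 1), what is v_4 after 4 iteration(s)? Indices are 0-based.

v_4 = (-80, -128)

v_0 = (-2, 1).
v_1 = A·v_0 = (-2, 0).
v_2 = A·v_1 = (-4, -4).
v_3 = A·v_2 = (-16, -24).
v_4 = A·v_3 = (-80, -128).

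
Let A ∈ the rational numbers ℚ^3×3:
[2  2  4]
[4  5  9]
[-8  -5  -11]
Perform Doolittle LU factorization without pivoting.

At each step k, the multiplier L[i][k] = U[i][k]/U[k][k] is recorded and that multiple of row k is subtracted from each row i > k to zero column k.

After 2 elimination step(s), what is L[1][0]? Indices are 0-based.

Step 1: pivot at (0,0) is 2.
  row1 ← row1 − (2)·row0  ⇒  L[1][0]=2, U row1=(0, 1, 1)
  row2 ← row2 − (-4)·row0  ⇒  L[2][0]=-4, U row2=(0, 3, 5)
Step 2: pivot at (1,1) is 1.
  row2 ← row2 − (3)·row1  ⇒  L[2][1]=3, U row2=(0, 0, 2)

L[1][0] = 2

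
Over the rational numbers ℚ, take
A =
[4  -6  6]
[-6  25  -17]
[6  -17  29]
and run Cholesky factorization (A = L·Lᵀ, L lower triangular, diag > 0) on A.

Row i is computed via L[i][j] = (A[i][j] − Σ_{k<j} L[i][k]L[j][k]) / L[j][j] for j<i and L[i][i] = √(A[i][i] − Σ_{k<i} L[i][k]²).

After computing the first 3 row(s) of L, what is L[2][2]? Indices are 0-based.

Step 1: L[0][0] = √(4) = 2.
  L[1][0] = (-6) / L[0][0] = -3.
Step 2: L[1][1] = √(16) = 4.
  L[2][0] = (6) / L[0][0] = 3.
  L[2][1] = (-8) / L[1][1] = -2.
Step 3: L[2][2] = √(16) = 4.

L[2][2] = 4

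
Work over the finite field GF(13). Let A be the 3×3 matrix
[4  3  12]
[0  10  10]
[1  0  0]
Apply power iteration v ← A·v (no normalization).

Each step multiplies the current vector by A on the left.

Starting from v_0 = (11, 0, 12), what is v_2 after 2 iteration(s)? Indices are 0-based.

v_2 = (9, 10, 6)

v_0 = (11, 0, 12).
v_1 = A·v_0 = (6, 3, 11).
v_2 = A·v_1 = (9, 10, 6).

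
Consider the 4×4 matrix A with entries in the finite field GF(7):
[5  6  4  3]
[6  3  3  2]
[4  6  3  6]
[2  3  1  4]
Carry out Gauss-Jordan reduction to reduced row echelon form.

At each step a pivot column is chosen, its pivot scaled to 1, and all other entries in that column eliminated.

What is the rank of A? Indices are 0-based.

rank = 4

pivot(0,0)=5: scale R0 → (1, 4, 5, 2)
  clear (1,0): R1 −= (6)R0 → (0, 0, 1, 4)
  clear (2,0): R2 −= (4)R0 → (0, 4, 4, 5)
  clear (3,0): R3 −= (2)R0 → (0, 2, 5, 0)
pivot(1,1): swap R1↔R2
pivot(1,1)=4: scale R1 → (0, 1, 1, 3)
  clear (0,1): R0 −= (4)R1 → (1, 0, 1, 4)
  clear (3,1): R3 −= (2)R1 → (0, 0, 3, 1)
pivot(2,2)=1: scale R2 → (0, 0, 1, 4)
  clear (0,2): R0 −= (1)R2 → (1, 0, 0, 0)
  clear (1,2): R1 −= (1)R2 → (0, 1, 0, 6)
  clear (3,2): R3 −= (3)R2 → (0, 0, 0, 3)
pivot(3,3)=3: scale R3 → (0, 0, 0, 1)
  clear (1,3): R1 −= (6)R3 → (0, 1, 0, 0)
  clear (2,3): R2 −= (4)R3 → (0, 0, 1, 0)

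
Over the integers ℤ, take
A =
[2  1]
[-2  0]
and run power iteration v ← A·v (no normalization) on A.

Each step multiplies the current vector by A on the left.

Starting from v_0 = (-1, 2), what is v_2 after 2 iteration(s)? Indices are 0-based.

v_0 = (-1, 2).
v_1 = A·v_0 = (0, 2).
v_2 = A·v_1 = (2, 0).

v_2 = (2, 0)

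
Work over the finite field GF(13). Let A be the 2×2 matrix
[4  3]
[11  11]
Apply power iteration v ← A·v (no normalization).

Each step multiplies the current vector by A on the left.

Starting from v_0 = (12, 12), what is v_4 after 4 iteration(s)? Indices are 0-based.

v_0 = (12, 12).
v_1 = A·v_0 = (6, 4).
v_2 = A·v_1 = (10, 6).
v_3 = A·v_2 = (6, 7).
v_4 = A·v_3 = (6, 0).

v_4 = (6, 0)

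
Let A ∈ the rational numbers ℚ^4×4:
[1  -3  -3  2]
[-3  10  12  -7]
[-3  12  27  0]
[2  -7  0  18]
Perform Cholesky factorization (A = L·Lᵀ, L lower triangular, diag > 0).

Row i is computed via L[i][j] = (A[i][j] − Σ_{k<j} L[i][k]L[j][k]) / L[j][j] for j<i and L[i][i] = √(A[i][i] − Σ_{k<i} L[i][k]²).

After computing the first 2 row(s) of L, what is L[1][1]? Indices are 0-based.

L[1][1] = 1

Step 1: L[0][0] = √(1) = 1.
  L[1][0] = (-3) / L[0][0] = -3.
Step 2: L[1][1] = √(1) = 1.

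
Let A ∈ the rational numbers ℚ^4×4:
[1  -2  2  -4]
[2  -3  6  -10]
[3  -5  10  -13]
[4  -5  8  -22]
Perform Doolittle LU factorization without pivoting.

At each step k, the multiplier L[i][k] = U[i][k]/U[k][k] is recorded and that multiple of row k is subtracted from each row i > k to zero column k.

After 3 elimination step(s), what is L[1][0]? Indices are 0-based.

Step 1: pivot at (0,0) is 1.
  row1 ← row1 − (2)·row0  ⇒  L[1][0]=2, U row1=(0, 1, 2, -2)
  row2 ← row2 − (3)·row0  ⇒  L[2][0]=3, U row2=(0, 1, 4, -1)
  row3 ← row3 − (4)·row0  ⇒  L[3][0]=4, U row3=(0, 3, 0, -6)
Step 2: pivot at (1,1) is 1.
  row2 ← row2 − (1)·row1  ⇒  L[2][1]=1, U row2=(0, 0, 2, 1)
  row3 ← row3 − (3)·row1  ⇒  L[3][1]=3, U row3=(0, 0, -6, 0)
Step 3: pivot at (2,2) is 2.
  row3 ← row3 − (-3)·row2  ⇒  L[3][2]=-3, U row3=(0, 0, 0, 3)

L[1][0] = 2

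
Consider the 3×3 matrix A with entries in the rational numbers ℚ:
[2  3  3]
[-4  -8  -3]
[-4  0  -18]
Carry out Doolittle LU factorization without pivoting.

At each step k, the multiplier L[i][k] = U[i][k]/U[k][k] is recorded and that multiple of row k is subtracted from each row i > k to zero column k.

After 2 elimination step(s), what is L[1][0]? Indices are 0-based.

L[1][0] = -2

Step 1: pivot at (0,0) is 2.
  row1 ← row1 − (-2)·row0  ⇒  L[1][0]=-2, U row1=(0, -2, 3)
  row2 ← row2 − (-2)·row0  ⇒  L[2][0]=-2, U row2=(0, 6, -12)
Step 2: pivot at (1,1) is -2.
  row2 ← row2 − (-3)·row1  ⇒  L[2][1]=-3, U row2=(0, 0, -3)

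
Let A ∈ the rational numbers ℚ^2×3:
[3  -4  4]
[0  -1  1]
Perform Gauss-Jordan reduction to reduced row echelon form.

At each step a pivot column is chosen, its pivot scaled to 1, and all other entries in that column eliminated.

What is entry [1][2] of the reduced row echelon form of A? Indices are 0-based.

[1] R0 /= 3  ⇒  (1, -4/3, 4/3)
[2] R1 /= -1  ⇒  (0, 1, -1)
     R0 -= -4/3·R1  ⇒  (1, 0, 0)

M[1][2] = -1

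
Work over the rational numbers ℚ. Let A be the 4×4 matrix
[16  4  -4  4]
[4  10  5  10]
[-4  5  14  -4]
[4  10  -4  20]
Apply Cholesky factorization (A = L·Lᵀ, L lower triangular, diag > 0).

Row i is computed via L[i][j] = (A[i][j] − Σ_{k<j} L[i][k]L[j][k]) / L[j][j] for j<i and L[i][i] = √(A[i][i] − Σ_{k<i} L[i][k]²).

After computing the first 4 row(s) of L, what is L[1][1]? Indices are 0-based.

L[1][1] = 3

Step 1: L[0][0] = √(16) = 4.
  L[1][0] = (4) / L[0][0] = 1.
Step 2: L[1][1] = √(9) = 3.
  L[2][0] = (-4) / L[0][0] = -1.
  L[2][1] = (6) / L[1][1] = 2.
Step 3: L[2][2] = √(9) = 3.
  L[3][0] = (4) / L[0][0] = 1.
  L[3][1] = (9) / L[1][1] = 3.
  L[3][2] = (-9) / L[2][2] = -3.
Step 4: L[3][3] = √(1) = 1.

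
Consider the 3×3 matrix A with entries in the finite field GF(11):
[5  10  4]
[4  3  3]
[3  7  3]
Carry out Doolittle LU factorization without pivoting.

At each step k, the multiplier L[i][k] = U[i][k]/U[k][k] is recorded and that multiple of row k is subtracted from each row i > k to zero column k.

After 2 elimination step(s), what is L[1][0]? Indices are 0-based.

[col 0] pivot 5
  R1 -= 3*R0 → (0, 6, 2)  (L[1][0] := 3)
  R2 -= 5*R0 → (0, 1, 5)  (L[2][0] := 5)
[col 1] pivot 6
  R2 -= 2*R1 → (0, 0, 1)  (L[2][1] := 2)

L[1][0] = 3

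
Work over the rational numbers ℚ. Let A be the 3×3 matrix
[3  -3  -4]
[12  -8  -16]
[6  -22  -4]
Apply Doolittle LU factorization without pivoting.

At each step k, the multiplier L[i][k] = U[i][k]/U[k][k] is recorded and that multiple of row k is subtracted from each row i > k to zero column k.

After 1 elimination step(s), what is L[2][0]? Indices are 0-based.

[col 0] pivot 3
  R1 -= 4*R0 → (0, 4, 0)  (L[1][0] := 4)
  R2 -= 2*R0 → (0, -16, 4)  (L[2][0] := 2)

L[2][0] = 2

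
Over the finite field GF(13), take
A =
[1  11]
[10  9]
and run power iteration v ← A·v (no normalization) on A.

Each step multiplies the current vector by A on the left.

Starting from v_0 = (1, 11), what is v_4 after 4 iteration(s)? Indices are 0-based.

v_0 = (1, 11).
v_1 = A·v_0 = (5, 5).
v_2 = A·v_1 = (8, 4).
v_3 = A·v_2 = (0, 12).
v_4 = A·v_3 = (2, 4).

v_4 = (2, 4)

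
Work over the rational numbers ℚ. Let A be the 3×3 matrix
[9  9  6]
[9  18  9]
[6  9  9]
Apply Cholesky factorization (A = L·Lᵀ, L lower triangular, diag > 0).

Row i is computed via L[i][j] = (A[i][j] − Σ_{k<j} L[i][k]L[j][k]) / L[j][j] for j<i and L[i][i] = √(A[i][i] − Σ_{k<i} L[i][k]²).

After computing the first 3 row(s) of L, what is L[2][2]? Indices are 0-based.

Step 1: L[0][0] = √(9) = 3.
  L[1][0] = (9) / L[0][0] = 3.
Step 2: L[1][1] = √(9) = 3.
  L[2][0] = (6) / L[0][0] = 2.
  L[2][1] = (3) / L[1][1] = 1.
Step 3: L[2][2] = √(4) = 2.

L[2][2] = 2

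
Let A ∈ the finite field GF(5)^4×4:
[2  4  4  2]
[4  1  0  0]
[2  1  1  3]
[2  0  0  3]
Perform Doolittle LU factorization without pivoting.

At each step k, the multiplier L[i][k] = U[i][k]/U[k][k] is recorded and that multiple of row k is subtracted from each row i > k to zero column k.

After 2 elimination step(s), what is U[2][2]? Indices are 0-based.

U[2][2] = 4

[col 0] pivot 2
  R1 -= 2*R0 → (0, 3, 2, 1)  (L[1][0] := 2)
  R2 -= 1*R0 → (0, 2, 2, 1)  (L[2][0] := 1)
  R3 -= 1*R0 → (0, 1, 1, 1)  (L[3][0] := 1)
[col 1] pivot 3
  R2 -= 4*R1 → (0, 0, 4, 2)  (L[2][1] := 4)
  R3 -= 2*R1 → (0, 0, 2, 4)  (L[3][1] := 2)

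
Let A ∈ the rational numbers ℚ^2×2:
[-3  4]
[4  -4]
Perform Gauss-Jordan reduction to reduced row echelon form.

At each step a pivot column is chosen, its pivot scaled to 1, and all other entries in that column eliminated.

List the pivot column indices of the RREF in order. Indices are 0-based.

pivot columns: 0, 1

[1] R0 /= -3  ⇒  (1, -4/3)
     R1 -= 4·R0  ⇒  (0, 4/3)
[2] R1 /= 4/3  ⇒  (0, 1)
     R0 -= -4/3·R1  ⇒  (1, 0)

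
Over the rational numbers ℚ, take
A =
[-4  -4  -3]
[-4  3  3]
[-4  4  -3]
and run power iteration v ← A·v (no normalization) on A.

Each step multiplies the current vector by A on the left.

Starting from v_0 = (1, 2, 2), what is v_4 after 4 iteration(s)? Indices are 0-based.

v_0 = (1, 2, 2).
v_1 = A·v_0 = (-18, 8, -2).
v_2 = A·v_1 = (46, 90, 110).
v_3 = A·v_2 = (-874, 416, -154).
v_4 = A·v_3 = (2294, 4282, 5622).

v_4 = (2294, 4282, 5622)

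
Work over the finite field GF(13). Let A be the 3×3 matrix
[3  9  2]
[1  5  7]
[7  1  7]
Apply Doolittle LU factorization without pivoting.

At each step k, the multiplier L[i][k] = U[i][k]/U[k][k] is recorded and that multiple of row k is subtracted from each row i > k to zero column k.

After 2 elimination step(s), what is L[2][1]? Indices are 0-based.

[col 0] pivot 3
  R1 -= 9*R0 → (0, 2, 2)  (L[1][0] := 9)
  R2 -= 11*R0 → (0, 6, 11)  (L[2][0] := 11)
[col 1] pivot 2
  R2 -= 3*R1 → (0, 0, 5)  (L[2][1] := 3)

L[2][1] = 3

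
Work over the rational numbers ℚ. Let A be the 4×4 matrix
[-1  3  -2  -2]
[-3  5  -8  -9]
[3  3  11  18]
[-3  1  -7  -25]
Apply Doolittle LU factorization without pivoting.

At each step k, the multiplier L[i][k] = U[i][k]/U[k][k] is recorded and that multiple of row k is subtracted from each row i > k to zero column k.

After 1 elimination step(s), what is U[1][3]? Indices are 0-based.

[col 0] pivot -1
  R1 -= 3*R0 → (0, -4, -2, -3)  (L[1][0] := 3)
  R2 -= -3*R0 → (0, 12, 5, 12)  (L[2][0] := -3)
  R3 -= 3*R0 → (0, -8, -1, -19)  (L[3][0] := 3)

U[1][3] = -3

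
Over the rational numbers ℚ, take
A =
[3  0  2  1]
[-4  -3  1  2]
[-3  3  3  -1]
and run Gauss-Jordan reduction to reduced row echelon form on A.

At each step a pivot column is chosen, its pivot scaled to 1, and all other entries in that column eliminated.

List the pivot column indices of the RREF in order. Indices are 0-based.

pivot columns: 0, 1, 2

[1] R0 /= 3  ⇒  (1, 0, 2/3, 1/3)
     R1 -= -4·R0  ⇒  (0, -3, 11/3, 10/3)
     R2 -= -3·R0  ⇒  (0, 3, 5, 0)
[2] R1 /= -3  ⇒  (0, 1, -11/9, -10/9)
     R2 -= 3·R1  ⇒  (0, 0, 26/3, 10/3)
[3] R2 /= 26/3  ⇒  (0, 0, 1, 5/13)
     R0 -= 2/3·R2  ⇒  (1, 0, 0, 1/13)
     R1 -= -11/9·R2  ⇒  (0, 1, 0, -25/39)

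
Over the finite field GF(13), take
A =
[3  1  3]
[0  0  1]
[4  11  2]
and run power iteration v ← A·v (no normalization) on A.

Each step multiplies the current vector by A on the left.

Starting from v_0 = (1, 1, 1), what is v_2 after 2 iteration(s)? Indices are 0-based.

v_0 = (1, 1, 1).
v_1 = A·v_0 = (7, 1, 4).
v_2 = A·v_1 = (8, 4, 8).

v_2 = (8, 4, 8)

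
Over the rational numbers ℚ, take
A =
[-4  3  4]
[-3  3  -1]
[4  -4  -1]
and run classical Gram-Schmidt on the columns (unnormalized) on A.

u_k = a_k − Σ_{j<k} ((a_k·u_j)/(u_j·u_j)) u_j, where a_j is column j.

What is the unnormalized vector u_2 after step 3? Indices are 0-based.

u_2 = (0, -28/25, -21/25)

Step 1: u_0 = a_0 = (-4, -3, 4).
Step 2: u_1 = a_1 − (-37/41)·u_0 = (-25/41, 12/41, -16/41).
Step 3: u_2 = a_2 − (-17/41)·u_0 − (-96/25)·u_1 = (0, -28/25, -21/25).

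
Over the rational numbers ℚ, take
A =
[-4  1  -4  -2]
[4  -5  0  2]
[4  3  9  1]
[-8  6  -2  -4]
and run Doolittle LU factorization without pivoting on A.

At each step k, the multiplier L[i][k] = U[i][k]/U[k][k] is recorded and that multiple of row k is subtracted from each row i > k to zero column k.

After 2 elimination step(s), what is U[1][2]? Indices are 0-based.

U[1][2] = -4

Step 1: pivot at (0,0) is -4.
  row1 ← row1 − (-1)·row0  ⇒  L[1][0]=-1, U row1=(0, -4, -4, 0)
  row2 ← row2 − (-1)·row0  ⇒  L[2][0]=-1, U row2=(0, 4, 5, -1)
  row3 ← row3 − (2)·row0  ⇒  L[3][0]=2, U row3=(0, 4, 6, 0)
Step 2: pivot at (1,1) is -4.
  row2 ← row2 − (-1)·row1  ⇒  L[2][1]=-1, U row2=(0, 0, 1, -1)
  row3 ← row3 − (-1)·row1  ⇒  L[3][1]=-1, U row3=(0, 0, 2, 0)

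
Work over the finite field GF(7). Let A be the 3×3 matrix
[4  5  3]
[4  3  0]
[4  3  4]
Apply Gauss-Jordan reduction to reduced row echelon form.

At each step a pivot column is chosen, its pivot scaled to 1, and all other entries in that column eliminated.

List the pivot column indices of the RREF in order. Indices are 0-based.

pivot columns: 0, 1, 2

pivot(0,0)=4: scale R0 → (1, 3, 6)
  clear (1,0): R1 −= (4)R0 → (0, 5, 4)
  clear (2,0): R2 −= (4)R0 → (0, 5, 1)
pivot(1,1)=5: scale R1 → (0, 1, 5)
  clear (0,1): R0 −= (3)R1 → (1, 0, 5)
  clear (2,1): R2 −= (5)R1 → (0, 0, 4)
pivot(2,2)=4: scale R2 → (0, 0, 1)
  clear (0,2): R0 −= (5)R2 → (1, 0, 0)
  clear (1,2): R1 −= (5)R2 → (0, 1, 0)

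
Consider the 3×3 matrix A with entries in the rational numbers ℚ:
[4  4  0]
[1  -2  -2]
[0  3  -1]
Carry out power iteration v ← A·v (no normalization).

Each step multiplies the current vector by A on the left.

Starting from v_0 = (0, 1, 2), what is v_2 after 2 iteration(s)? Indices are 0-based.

v_2 = (-8, 14, -19)

v_0 = (0, 1, 2).
v_1 = A·v_0 = (4, -6, 1).
v_2 = A·v_1 = (-8, 14, -19).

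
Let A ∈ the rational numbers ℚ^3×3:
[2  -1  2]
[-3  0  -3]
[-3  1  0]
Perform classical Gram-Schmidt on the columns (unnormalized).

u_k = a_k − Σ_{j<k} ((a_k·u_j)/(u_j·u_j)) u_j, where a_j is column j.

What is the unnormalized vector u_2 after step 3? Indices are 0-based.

u_2 = (27/19, -9/19, 27/19)

Step 1: u_0 = a_0 = (2, -3, -3).
Step 2: u_1 = a_1 − (-5/22)·u_0 = (-6/11, -15/22, 7/22).
Step 3: u_2 = a_2 − (13/22)·u_0 − (21/19)·u_1 = (27/19, -9/19, 27/19).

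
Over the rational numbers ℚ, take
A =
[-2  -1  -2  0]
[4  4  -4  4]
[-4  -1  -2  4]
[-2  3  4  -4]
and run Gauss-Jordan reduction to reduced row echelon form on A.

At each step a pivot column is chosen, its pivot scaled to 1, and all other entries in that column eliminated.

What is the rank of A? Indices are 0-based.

rank = 4

step 1: normalize row 0 (÷-2) = (1, 1/2, 1, 0)
  row 1: subtract 4×row0 = (0, 2, -8, 4)
  row 2: subtract -4×row0 = (0, 1, 2, 4)
  row 3: subtract -2×row0 = (0, 4, 6, -4)
step 2: normalize row 1 (÷2) = (0, 1, -4, 2)
  row 0: subtract 1/2×row1 = (1, 0, 3, -1)
  row 2: subtract 1×row1 = (0, 0, 6, 2)
  row 3: subtract 4×row1 = (0, 0, 22, -12)
step 3: normalize row 2 (÷6) = (0, 0, 1, 1/3)
  row 0: subtract 3×row2 = (1, 0, 0, -2)
  row 1: subtract -4×row2 = (0, 1, 0, 10/3)
  row 3: subtract 22×row2 = (0, 0, 0, -58/3)
step 4: normalize row 3 (÷-58/3) = (0, 0, 0, 1)
  row 0: subtract -2×row3 = (1, 0, 0, 0)
  row 1: subtract 10/3×row3 = (0, 1, 0, 0)
  row 2: subtract 1/3×row3 = (0, 0, 1, 0)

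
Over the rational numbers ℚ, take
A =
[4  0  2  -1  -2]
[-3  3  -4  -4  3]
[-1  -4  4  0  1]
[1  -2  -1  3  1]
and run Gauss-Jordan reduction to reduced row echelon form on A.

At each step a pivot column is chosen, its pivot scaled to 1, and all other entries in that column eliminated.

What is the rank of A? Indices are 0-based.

step 1: normalize row 0 (÷4) = (1, 0, 1/2, -1/4, -1/2)
  row 1: subtract -3×row0 = (0, 3, -5/2, -19/4, 3/2)
  row 2: subtract -1×row0 = (0, -4, 9/2, -1/4, 1/2)
  row 3: subtract 1×row0 = (0, -2, -3/2, 13/4, 3/2)
step 2: normalize row 1 (÷3) = (0, 1, -5/6, -19/12, 1/2)
  row 2: subtract -4×row1 = (0, 0, 7/6, -79/12, 5/2)
  row 3: subtract -2×row1 = (0, 0, -19/6, 1/12, 5/2)
step 3: normalize row 2 (÷7/6) = (0, 0, 1, -79/14, 15/7)
  row 0: subtract 1/2×row2 = (1, 0, 0, 18/7, -11/7)
  row 1: subtract -5/6×row2 = (0, 1, 0, -44/7, 16/7)
  row 3: subtract -19/6×row2 = (0, 0, 0, -249/14, 65/7)
step 4: normalize row 3 (÷-249/14) = (0, 0, 0, 1, -130/249)
  row 0: subtract 18/7×row3 = (1, 0, 0, 0, -19/83)
  row 1: subtract -44/7×row3 = (0, 1, 0, 0, -248/249)
  row 2: subtract -79/14×row3 = (0, 0, 1, 0, -200/249)

rank = 4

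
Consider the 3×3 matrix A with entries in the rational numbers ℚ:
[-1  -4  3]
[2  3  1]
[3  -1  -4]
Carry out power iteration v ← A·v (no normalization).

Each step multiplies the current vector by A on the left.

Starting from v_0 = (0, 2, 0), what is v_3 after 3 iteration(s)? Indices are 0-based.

v_3 = (-44, -66, 22)

v_0 = (0, 2, 0).
v_1 = A·v_0 = (-8, 6, -2).
v_2 = A·v_1 = (-22, 0, -22).
v_3 = A·v_2 = (-44, -66, 22).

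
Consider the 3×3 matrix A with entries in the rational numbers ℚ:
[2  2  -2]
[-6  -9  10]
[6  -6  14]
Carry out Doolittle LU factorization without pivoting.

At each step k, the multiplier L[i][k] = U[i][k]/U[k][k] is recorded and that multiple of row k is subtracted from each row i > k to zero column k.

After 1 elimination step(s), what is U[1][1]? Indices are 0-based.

U[1][1] = -3

Step 1: pivot at (0,0) is 2.
  row1 ← row1 − (-3)·row0  ⇒  L[1][0]=-3, U row1=(0, -3, 4)
  row2 ← row2 − (3)·row0  ⇒  L[2][0]=3, U row2=(0, -12, 20)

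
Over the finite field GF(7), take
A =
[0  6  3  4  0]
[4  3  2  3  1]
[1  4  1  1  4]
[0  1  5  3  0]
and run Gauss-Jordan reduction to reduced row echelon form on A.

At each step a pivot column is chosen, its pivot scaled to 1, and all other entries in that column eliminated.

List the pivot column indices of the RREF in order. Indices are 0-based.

pivot columns: 0, 1, 2, 3

[1] R0 <-> R1
[1] R0 /= 4  ⇒  (1, 6, 4, 6, 2)
     R2 -= 1·R0  ⇒  (0, 5, 4, 2, 2)
[2] R1 /= 6  ⇒  (0, 1, 4, 3, 0)
     R0 -= 6·R1  ⇒  (1, 0, 1, 2, 2)
     R2 -= 5·R1  ⇒  (0, 0, 5, 1, 2)
     R3 -= 1·R1  ⇒  (0, 0, 1, 0, 0)
[3] R2 /= 5  ⇒  (0, 0, 1, 3, 6)
     R0 -= 1·R2  ⇒  (1, 0, 0, 6, 3)
     R1 -= 4·R2  ⇒  (0, 1, 0, 5, 4)
     R3 -= 1·R2  ⇒  (0, 0, 0, 4, 1)
[4] R3 /= 4  ⇒  (0, 0, 0, 1, 2)
     R0 -= 6·R3  ⇒  (1, 0, 0, 0, 5)
     R1 -= 5·R3  ⇒  (0, 1, 0, 0, 1)
     R2 -= 3·R3  ⇒  (0, 0, 1, 0, 0)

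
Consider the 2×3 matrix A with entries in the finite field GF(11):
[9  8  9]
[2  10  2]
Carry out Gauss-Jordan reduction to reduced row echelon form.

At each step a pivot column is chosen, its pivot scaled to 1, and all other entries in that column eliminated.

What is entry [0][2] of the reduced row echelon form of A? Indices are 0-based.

M[0][2] = 1

[1] R0 /= 9  ⇒  (1, 7, 1)
     R1 -= 2·R0  ⇒  (0, 7, 0)
[2] R1 /= 7  ⇒  (0, 1, 0)
     R0 -= 7·R1  ⇒  (1, 0, 1)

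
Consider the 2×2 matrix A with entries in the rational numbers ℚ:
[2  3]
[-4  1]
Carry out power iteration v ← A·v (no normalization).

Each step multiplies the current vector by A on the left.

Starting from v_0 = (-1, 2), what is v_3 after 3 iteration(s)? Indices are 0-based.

v_3 = (22, -114)

v_0 = (-1, 2).
v_1 = A·v_0 = (4, 6).
v_2 = A·v_1 = (26, -10).
v_3 = A·v_2 = (22, -114).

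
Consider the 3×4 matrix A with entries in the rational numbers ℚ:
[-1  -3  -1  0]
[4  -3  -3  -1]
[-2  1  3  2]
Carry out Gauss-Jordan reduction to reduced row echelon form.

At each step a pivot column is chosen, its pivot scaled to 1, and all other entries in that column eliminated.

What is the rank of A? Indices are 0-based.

[1] R0 /= -1  ⇒  (1, 3, 1, 0)
     R1 -= 4·R0  ⇒  (0, -15, -7, -1)
     R2 -= -2·R0  ⇒  (0, 7, 5, 2)
[2] R1 /= -15  ⇒  (0, 1, 7/15, 1/15)
     R0 -= 3·R1  ⇒  (1, 0, -2/5, -1/5)
     R2 -= 7·R1  ⇒  (0, 0, 26/15, 23/15)
[3] R2 /= 26/15  ⇒  (0, 0, 1, 23/26)
     R0 -= -2/5·R2  ⇒  (1, 0, 0, 2/13)
     R1 -= 7/15·R2  ⇒  (0, 1, 0, -9/26)

rank = 3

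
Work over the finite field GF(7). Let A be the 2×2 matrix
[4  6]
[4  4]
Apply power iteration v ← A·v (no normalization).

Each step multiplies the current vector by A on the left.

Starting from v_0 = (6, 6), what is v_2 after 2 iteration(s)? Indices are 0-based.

v_0 = (6, 6).
v_1 = A·v_0 = (4, 6).
v_2 = A·v_1 = (3, 5).

v_2 = (3, 5)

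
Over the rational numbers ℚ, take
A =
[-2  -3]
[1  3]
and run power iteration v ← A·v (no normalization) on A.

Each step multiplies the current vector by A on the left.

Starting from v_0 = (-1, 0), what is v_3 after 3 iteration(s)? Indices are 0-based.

v_0 = (-1, 0).
v_1 = A·v_0 = (2, -1).
v_2 = A·v_1 = (-1, -1).
v_3 = A·v_2 = (5, -4).

v_3 = (5, -4)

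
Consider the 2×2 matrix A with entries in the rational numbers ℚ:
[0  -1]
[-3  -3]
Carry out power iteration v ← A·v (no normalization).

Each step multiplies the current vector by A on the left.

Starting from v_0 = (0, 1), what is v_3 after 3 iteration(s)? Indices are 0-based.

v_3 = (-12, -45)

v_0 = (0, 1).
v_1 = A·v_0 = (-1, -3).
v_2 = A·v_1 = (3, 12).
v_3 = A·v_2 = (-12, -45).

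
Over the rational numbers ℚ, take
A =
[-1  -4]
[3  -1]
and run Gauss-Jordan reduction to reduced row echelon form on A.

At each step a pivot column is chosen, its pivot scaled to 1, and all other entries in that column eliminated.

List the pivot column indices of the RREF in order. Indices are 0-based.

step 1: normalize row 0 (÷-1) = (1, 4)
  row 1: subtract 3×row0 = (0, -13)
step 2: normalize row 1 (÷-13) = (0, 1)
  row 0: subtract 4×row1 = (1, 0)

pivot columns: 0, 1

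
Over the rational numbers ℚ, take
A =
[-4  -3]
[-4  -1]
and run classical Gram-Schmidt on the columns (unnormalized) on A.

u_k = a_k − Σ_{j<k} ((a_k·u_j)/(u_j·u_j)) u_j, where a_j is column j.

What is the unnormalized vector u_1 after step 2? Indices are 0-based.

Step 1: u_0 = a_0 = (-4, -4).
Step 2: u_1 = a_1 − (1/2)·u_0 = (-1, 1).

u_1 = (-1, 1)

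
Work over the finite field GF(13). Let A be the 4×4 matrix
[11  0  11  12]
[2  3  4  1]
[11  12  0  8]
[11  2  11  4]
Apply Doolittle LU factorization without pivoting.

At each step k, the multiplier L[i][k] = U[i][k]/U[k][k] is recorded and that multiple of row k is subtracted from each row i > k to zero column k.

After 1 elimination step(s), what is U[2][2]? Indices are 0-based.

U[2][2] = 2

[col 0] pivot 11
  R1 -= 12*R0 → (0, 3, 2, 0)  (L[1][0] := 12)
  R2 -= 1*R0 → (0, 12, 2, 9)  (L[2][0] := 1)
  R3 -= 1*R0 → (0, 2, 0, 5)  (L[3][0] := 1)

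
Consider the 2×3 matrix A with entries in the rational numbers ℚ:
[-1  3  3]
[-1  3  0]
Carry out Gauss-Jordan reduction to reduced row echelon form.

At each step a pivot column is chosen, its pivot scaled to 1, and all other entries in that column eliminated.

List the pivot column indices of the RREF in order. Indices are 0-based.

pivot(0,0)=-1: scale R0 → (1, -3, -3)
  clear (1,0): R1 −= (-1)R0 → (0, 0, -3)
col 1: no nonzero at/below row 1; advance.
pivot(1,2)=-3: scale R1 → (0, 0, 1)
  clear (0,2): R0 −= (-3)R1 → (1, -3, 0)

pivot columns: 0, 2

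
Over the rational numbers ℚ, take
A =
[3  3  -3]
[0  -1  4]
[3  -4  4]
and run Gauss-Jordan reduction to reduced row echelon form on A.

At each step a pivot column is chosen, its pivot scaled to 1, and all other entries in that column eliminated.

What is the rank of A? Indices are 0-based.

rank = 3

pivot(0,0)=3: scale R0 → (1, 1, -1)
  clear (2,0): R2 −= (3)R0 → (0, -7, 7)
pivot(1,1)=-1: scale R1 → (0, 1, -4)
  clear (0,1): R0 −= (1)R1 → (1, 0, 3)
  clear (2,1): R2 −= (-7)R1 → (0, 0, -21)
pivot(2,2)=-21: scale R2 → (0, 0, 1)
  clear (0,2): R0 −= (3)R2 → (1, 0, 0)
  clear (1,2): R1 −= (-4)R2 → (0, 1, 0)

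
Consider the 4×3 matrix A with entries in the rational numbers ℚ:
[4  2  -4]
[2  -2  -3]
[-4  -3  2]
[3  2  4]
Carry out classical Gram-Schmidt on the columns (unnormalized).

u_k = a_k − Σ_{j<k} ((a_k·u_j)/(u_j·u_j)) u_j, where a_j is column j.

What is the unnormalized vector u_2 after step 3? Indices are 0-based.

Step 1: u_0 = a_0 = (4, 2, -4, 3).
Step 2: u_1 = a_1 − (22/45)·u_0 = (2/45, -134/45, -47/45, 8/15).
Step 3: u_2 = a_2 − (-2/5)·u_0 − (396/461)·u_1 = (-1124/461, 165/461, 598/461, 2186/461).

u_2 = (-1124/461, 165/461, 598/461, 2186/461)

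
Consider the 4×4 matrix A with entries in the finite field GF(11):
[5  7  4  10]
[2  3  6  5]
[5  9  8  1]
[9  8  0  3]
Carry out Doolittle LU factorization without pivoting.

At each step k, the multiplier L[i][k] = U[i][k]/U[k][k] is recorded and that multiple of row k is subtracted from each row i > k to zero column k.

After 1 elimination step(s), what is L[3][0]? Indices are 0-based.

L[3][0] = 4

Step 1: pivot at (0,0) is 5.
  row1 ← row1 − (7)·row0  ⇒  L[1][0]=7, U row1=(0, 9, 0, 1)
  row2 ← row2 − (1)·row0  ⇒  L[2][0]=1, U row2=(0, 2, 4, 2)
  row3 ← row3 − (4)·row0  ⇒  L[3][0]=4, U row3=(0, 2, 6, 7)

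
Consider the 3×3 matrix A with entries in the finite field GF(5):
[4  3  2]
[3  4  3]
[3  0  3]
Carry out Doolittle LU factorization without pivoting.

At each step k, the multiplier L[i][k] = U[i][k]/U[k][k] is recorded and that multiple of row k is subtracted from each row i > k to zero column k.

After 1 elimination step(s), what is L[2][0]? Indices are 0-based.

k=0: U[0][0]=4
  eliminate (1,0): mult=2, new row 1: (0, 3, 4); set L[1][0]=2
  eliminate (2,0): mult=2, new row 2: (0, 4, 4); set L[2][0]=2

L[2][0] = 2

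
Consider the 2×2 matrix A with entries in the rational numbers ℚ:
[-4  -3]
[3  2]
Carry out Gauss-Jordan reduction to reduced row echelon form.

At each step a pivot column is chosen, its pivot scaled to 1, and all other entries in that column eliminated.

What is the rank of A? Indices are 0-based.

pivot(0,0)=-4: scale R0 → (1, 3/4)
  clear (1,0): R1 −= (3)R0 → (0, -1/4)
pivot(1,1)=-1/4: scale R1 → (0, 1)
  clear (0,1): R0 −= (3/4)R1 → (1, 0)

rank = 2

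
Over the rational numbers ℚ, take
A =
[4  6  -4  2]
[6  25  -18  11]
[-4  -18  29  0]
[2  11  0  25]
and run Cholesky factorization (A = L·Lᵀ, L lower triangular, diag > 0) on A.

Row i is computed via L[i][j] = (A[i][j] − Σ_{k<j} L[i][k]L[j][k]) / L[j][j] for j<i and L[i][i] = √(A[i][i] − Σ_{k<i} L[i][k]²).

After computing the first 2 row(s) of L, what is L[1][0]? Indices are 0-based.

L[1][0] = 3

Step 1: L[0][0] = √(4) = 2.
  L[1][0] = (6) / L[0][0] = 3.
Step 2: L[1][1] = √(16) = 4.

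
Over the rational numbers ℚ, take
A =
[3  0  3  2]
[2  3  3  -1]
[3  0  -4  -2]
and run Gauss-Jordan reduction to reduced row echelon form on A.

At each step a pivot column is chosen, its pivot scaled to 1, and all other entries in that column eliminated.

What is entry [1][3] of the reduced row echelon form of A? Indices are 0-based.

M[1][3] = -61/63

pivot(0,0)=3: scale R0 → (1, 0, 1, 2/3)
  clear (1,0): R1 −= (2)R0 → (0, 3, 1, -7/3)
  clear (2,0): R2 −= (3)R0 → (0, 0, -7, -4)
pivot(1,1)=3: scale R1 → (0, 1, 1/3, -7/9)
pivot(2,2)=-7: scale R2 → (0, 0, 1, 4/7)
  clear (0,2): R0 −= (1)R2 → (1, 0, 0, 2/21)
  clear (1,2): R1 −= (1/3)R2 → (0, 1, 0, -61/63)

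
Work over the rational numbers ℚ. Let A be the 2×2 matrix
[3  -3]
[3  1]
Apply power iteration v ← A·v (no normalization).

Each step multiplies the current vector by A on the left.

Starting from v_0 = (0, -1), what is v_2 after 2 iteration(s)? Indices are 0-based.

v_2 = (12, 8)

v_0 = (0, -1).
v_1 = A·v_0 = (3, -1).
v_2 = A·v_1 = (12, 8).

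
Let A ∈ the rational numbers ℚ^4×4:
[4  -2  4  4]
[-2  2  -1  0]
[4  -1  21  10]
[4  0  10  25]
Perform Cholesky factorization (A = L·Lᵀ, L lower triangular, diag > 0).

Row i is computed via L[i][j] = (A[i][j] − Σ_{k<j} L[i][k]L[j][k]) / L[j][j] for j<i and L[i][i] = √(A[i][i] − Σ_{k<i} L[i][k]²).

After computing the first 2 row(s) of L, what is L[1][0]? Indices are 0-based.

L[1][0] = -1

Step 1: L[0][0] = √(4) = 2.
  L[1][0] = (-2) / L[0][0] = -1.
Step 2: L[1][1] = √(1) = 1.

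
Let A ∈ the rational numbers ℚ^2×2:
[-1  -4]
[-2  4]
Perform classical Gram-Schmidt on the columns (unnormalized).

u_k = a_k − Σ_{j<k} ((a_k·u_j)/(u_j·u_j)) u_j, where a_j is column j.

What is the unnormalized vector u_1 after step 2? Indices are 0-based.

Step 1: u_0 = a_0 = (-1, -2).
Step 2: u_1 = a_1 − (-4/5)·u_0 = (-24/5, 12/5).

u_1 = (-24/5, 12/5)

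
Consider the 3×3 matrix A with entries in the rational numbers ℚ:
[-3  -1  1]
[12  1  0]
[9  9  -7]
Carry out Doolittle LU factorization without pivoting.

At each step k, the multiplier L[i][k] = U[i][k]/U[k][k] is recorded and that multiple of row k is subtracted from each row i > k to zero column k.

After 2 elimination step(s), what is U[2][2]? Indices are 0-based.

U[2][2] = 4

[col 0] pivot -3
  R1 -= -4*R0 → (0, -3, 4)  (L[1][0] := -4)
  R2 -= -3*R0 → (0, 6, -4)  (L[2][0] := -3)
[col 1] pivot -3
  R2 -= -2*R1 → (0, 0, 4)  (L[2][1] := -2)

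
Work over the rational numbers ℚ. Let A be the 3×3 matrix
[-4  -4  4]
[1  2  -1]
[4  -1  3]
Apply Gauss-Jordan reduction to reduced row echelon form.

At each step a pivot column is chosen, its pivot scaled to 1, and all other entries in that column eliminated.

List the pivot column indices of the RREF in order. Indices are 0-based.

step 1: normalize row 0 (÷-4) = (1, 1, -1)
  row 1: subtract 1×row0 = (0, 1, 0)
  row 2: subtract 4×row0 = (0, -5, 7)
step 2: normalize row 1 (÷1) = (0, 1, 0)
  row 0: subtract 1×row1 = (1, 0, -1)
  row 2: subtract -5×row1 = (0, 0, 7)
step 3: normalize row 2 (÷7) = (0, 0, 1)
  row 0: subtract -1×row2 = (1, 0, 0)

pivot columns: 0, 1, 2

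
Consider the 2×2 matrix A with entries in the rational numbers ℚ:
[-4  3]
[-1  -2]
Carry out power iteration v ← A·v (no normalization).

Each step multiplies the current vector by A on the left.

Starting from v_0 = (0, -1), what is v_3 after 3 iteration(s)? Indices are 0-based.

v_3 = (-75, -16)

v_0 = (0, -1).
v_1 = A·v_0 = (-3, 2).
v_2 = A·v_1 = (18, -1).
v_3 = A·v_2 = (-75, -16).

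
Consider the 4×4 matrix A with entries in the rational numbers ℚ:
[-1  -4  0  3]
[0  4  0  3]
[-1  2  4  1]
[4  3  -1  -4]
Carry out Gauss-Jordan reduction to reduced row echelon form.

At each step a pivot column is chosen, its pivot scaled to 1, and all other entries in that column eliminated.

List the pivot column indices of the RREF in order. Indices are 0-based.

pivot columns: 0, 1, 2, 3

pivot(0,0)=-1: scale R0 → (1, 4, 0, -3)
  clear (2,0): R2 −= (-1)R0 → (0, 6, 4, -2)
  clear (3,0): R3 −= (4)R0 → (0, -13, -1, 8)
pivot(1,1)=4: scale R1 → (0, 1, 0, 3/4)
  clear (0,1): R0 −= (4)R1 → (1, 0, 0, -6)
  clear (2,1): R2 −= (6)R1 → (0, 0, 4, -13/2)
  clear (3,1): R3 −= (-13)R1 → (0, 0, -1, 71/4)
pivot(2,2)=4: scale R2 → (0, 0, 1, -13/8)
  clear (3,2): R3 −= (-1)R2 → (0, 0, 0, 129/8)
pivot(3,3)=129/8: scale R3 → (0, 0, 0, 1)
  clear (0,3): R0 −= (-6)R3 → (1, 0, 0, 0)
  clear (1,3): R1 −= (3/4)R3 → (0, 1, 0, 0)
  clear (2,3): R2 −= (-13/8)R3 → (0, 0, 1, 0)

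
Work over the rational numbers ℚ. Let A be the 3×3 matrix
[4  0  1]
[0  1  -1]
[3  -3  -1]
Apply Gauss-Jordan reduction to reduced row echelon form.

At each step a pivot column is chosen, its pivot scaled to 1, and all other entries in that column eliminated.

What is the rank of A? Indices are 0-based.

rank = 3

step 1: normalize row 0 (÷4) = (1, 0, 1/4)
  row 2: subtract 3×row0 = (0, -3, -7/4)
step 2: normalize row 1 (÷1) = (0, 1, -1)
  row 2: subtract -3×row1 = (0, 0, -19/4)
step 3: normalize row 2 (÷-19/4) = (0, 0, 1)
  row 0: subtract 1/4×row2 = (1, 0, 0)
  row 1: subtract -1×row2 = (0, 1, 0)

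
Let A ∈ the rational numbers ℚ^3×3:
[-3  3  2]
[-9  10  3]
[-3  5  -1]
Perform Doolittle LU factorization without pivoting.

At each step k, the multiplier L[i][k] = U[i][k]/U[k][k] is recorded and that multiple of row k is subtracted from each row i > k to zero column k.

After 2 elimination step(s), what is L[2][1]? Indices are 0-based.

k=0: U[0][0]=-3
  eliminate (1,0): mult=3, new row 1: (0, 1, -3); set L[1][0]=3
  eliminate (2,0): mult=1, new row 2: (0, 2, -3); set L[2][0]=1
k=1: U[1][1]=1
  eliminate (2,1): mult=2, new row 2: (0, 0, 3); set L[2][1]=2

L[2][1] = 2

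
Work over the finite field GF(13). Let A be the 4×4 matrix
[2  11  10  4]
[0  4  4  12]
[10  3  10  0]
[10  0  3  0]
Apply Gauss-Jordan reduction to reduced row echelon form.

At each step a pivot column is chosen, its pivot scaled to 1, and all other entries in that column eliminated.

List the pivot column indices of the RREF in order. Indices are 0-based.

pivot columns: 0, 1, 2, 3

[1] R0 /= 2  ⇒  (1, 12, 5, 2)
     R2 -= 10·R0  ⇒  (0, 0, 12, 6)
     R3 -= 10·R0  ⇒  (0, 10, 5, 6)
[2] R1 /= 4  ⇒  (0, 1, 1, 3)
     R0 -= 12·R1  ⇒  (1, 0, 6, 5)
     R3 -= 10·R1  ⇒  (0, 0, 8, 2)
[3] R2 /= 12  ⇒  (0, 0, 1, 7)
     R0 -= 6·R2  ⇒  (1, 0, 0, 2)
     R1 -= 1·R2  ⇒  (0, 1, 0, 9)
     R3 -= 8·R2  ⇒  (0, 0, 0, 11)
[4] R3 /= 11  ⇒  (0, 0, 0, 1)
     R0 -= 2·R3  ⇒  (1, 0, 0, 0)
     R1 -= 9·R3  ⇒  (0, 1, 0, 0)
     R2 -= 7·R3  ⇒  (0, 0, 1, 0)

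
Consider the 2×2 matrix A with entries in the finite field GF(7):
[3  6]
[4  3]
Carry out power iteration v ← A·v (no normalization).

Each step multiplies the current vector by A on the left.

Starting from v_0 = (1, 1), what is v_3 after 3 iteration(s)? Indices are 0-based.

v_0 = (1, 1).
v_1 = A·v_0 = (2, 0).
v_2 = A·v_1 = (6, 1).
v_3 = A·v_2 = (3, 6).

v_3 = (3, 6)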